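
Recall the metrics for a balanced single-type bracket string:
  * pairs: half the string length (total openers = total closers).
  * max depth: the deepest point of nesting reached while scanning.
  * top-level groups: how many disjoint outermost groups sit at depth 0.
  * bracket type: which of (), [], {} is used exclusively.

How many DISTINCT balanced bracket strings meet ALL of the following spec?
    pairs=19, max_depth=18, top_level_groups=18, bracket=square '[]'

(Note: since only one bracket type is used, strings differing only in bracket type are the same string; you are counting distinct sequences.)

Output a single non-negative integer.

Answer: 0

Derivation:
Spec: pairs=19 depth=18 groups=18
Count(depth <= 18) = 18
Count(depth <= 17) = 18
Count(depth == 18) = 18 - 18 = 0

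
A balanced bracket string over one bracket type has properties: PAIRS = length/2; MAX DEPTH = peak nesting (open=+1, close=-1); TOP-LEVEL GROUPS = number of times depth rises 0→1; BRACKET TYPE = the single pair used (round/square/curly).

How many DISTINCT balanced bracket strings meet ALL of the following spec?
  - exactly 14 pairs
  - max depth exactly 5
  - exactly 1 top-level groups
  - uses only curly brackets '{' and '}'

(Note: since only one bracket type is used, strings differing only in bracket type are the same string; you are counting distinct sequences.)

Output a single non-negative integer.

Spec: pairs=14 depth=5 groups=1
Count(depth <= 5) = 265721
Count(depth <= 4) = 75025
Count(depth == 5) = 265721 - 75025 = 190696

Answer: 190696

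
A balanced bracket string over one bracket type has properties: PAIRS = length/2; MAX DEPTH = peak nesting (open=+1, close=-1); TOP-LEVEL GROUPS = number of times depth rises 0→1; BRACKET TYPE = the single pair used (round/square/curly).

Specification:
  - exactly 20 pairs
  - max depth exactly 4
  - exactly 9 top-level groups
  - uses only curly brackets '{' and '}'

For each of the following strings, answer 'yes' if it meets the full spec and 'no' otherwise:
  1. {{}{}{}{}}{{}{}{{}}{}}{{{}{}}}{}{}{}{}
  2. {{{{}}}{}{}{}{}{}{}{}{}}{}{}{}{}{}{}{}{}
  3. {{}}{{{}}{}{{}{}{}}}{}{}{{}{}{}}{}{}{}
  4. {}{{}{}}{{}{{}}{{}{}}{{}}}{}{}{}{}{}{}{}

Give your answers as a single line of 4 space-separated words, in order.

String 1 '{{}{}{}{}}{{}{}{{}}{}}{{{}{}}}{}{}{}{}': depth seq [1 2 1 2 1 2 1 2 1 0 1 2 1 2 1 2 3 2 1 2 1 0 1 2 3 2 3 2 1 0 1 0 1 0 1 0 1 0]
  -> pairs=19 depth=3 groups=7 -> no
String 2 '{{{{}}}{}{}{}{}{}{}{}{}}{}{}{}{}{}{}{}{}': depth seq [1 2 3 4 3 2 1 2 1 2 1 2 1 2 1 2 1 2 1 2 1 2 1 0 1 0 1 0 1 0 1 0 1 0 1 0 1 0 1 0]
  -> pairs=20 depth=4 groups=9 -> yes
String 3 '{{}}{{{}}{}{{}{}{}}}{}{}{{}{}{}}{}{}{}': depth seq [1 2 1 0 1 2 3 2 1 2 1 2 3 2 3 2 3 2 1 0 1 0 1 0 1 2 1 2 1 2 1 0 1 0 1 0 1 0]
  -> pairs=19 depth=3 groups=8 -> no
String 4 '{}{{}{}}{{}{{}}{{}{}}{{}}}{}{}{}{}{}{}{}': depth seq [1 0 1 2 1 2 1 0 1 2 1 2 3 2 1 2 3 2 3 2 1 2 3 2 1 0 1 0 1 0 1 0 1 0 1 0 1 0 1 0]
  -> pairs=20 depth=3 groups=10 -> no

Answer: no yes no no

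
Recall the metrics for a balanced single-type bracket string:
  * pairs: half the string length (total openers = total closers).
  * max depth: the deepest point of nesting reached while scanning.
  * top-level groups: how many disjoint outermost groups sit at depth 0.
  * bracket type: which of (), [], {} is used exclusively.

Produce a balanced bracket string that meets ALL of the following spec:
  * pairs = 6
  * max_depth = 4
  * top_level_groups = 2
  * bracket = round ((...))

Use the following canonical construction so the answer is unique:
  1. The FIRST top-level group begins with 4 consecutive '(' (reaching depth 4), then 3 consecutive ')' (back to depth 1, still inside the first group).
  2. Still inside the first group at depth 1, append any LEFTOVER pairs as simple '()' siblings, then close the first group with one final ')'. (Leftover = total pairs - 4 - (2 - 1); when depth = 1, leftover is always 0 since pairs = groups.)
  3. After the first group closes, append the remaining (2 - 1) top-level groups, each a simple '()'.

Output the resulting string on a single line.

Spec: pairs=6 depth=4 groups=2
Leftover pairs = 6 - 4 - (2-1) = 1
First group: deep chain of depth 4 + 1 sibling pairs
Remaining 1 groups: simple '()' each

Answer: (((()))())()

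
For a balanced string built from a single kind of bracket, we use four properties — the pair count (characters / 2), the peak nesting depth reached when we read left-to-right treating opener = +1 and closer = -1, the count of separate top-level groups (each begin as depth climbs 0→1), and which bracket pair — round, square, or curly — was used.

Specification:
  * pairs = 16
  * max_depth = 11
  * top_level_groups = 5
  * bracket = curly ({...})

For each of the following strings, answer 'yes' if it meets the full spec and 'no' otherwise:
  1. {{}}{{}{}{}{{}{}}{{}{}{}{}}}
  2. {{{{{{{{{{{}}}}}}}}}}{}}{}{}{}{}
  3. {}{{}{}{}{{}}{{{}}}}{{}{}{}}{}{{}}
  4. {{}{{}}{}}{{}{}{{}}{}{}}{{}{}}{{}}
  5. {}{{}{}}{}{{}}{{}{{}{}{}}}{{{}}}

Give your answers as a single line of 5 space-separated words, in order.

String 1 '{{}}{{}{}{}{{}{}}{{}{}{}{}}}': depth seq [1 2 1 0 1 2 1 2 1 2 1 2 3 2 3 2 1 2 3 2 3 2 3 2 3 2 1 0]
  -> pairs=14 depth=3 groups=2 -> no
String 2 '{{{{{{{{{{{}}}}}}}}}}{}}{}{}{}{}': depth seq [1 2 3 4 5 6 7 8 9 10 11 10 9 8 7 6 5 4 3 2 1 2 1 0 1 0 1 0 1 0 1 0]
  -> pairs=16 depth=11 groups=5 -> yes
String 3 '{}{{}{}{}{{}}{{{}}}}{{}{}{}}{}{{}}': depth seq [1 0 1 2 1 2 1 2 1 2 3 2 1 2 3 4 3 2 1 0 1 2 1 2 1 2 1 0 1 0 1 2 1 0]
  -> pairs=17 depth=4 groups=5 -> no
String 4 '{{}{{}}{}}{{}{}{{}}{}{}}{{}{}}{{}}': depth seq [1 2 1 2 3 2 1 2 1 0 1 2 1 2 1 2 3 2 1 2 1 2 1 0 1 2 1 2 1 0 1 2 1 0]
  -> pairs=17 depth=3 groups=4 -> no
String 5 '{}{{}{}}{}{{}}{{}{{}{}{}}}{{{}}}': depth seq [1 0 1 2 1 2 1 0 1 0 1 2 1 0 1 2 1 2 3 2 3 2 3 2 1 0 1 2 3 2 1 0]
  -> pairs=16 depth=3 groups=6 -> no

Answer: no yes no no no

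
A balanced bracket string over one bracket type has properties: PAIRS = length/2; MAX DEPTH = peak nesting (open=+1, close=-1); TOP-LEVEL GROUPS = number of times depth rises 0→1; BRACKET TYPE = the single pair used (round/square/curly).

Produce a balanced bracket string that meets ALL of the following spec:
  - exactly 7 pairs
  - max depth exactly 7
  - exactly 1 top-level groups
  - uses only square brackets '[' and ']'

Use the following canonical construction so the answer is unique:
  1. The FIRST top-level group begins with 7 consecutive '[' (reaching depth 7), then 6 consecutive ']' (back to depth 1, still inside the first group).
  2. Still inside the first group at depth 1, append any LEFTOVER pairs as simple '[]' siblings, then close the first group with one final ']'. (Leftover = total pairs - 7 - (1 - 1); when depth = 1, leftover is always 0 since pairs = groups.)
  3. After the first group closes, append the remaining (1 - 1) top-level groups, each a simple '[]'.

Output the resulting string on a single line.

Spec: pairs=7 depth=7 groups=1
Leftover pairs = 7 - 7 - (1-1) = 0
First group: deep chain of depth 7 + 0 sibling pairs
Remaining 0 groups: simple '[]' each

Answer: [[[[[[[]]]]]]]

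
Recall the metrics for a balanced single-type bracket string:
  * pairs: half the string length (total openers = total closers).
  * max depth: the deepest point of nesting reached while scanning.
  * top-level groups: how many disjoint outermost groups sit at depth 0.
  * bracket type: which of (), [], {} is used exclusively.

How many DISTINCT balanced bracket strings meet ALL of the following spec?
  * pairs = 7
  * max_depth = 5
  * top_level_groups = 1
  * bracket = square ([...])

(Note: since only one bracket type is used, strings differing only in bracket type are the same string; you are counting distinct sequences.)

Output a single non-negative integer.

Spec: pairs=7 depth=5 groups=1
Count(depth <= 5) = 122
Count(depth <= 4) = 89
Count(depth == 5) = 122 - 89 = 33

Answer: 33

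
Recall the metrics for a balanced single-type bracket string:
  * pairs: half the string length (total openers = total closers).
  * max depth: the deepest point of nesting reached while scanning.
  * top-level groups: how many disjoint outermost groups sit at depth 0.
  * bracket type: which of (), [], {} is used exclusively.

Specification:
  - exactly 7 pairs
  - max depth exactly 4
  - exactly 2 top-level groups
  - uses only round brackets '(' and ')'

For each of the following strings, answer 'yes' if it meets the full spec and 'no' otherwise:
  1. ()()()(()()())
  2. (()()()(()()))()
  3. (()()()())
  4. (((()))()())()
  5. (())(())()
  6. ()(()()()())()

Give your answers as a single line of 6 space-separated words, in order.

Answer: no no no yes no no

Derivation:
String 1 '()()()(()()())': depth seq [1 0 1 0 1 0 1 2 1 2 1 2 1 0]
  -> pairs=7 depth=2 groups=4 -> no
String 2 '(()()()(()()))()': depth seq [1 2 1 2 1 2 1 2 3 2 3 2 1 0 1 0]
  -> pairs=8 depth=3 groups=2 -> no
String 3 '(()()()())': depth seq [1 2 1 2 1 2 1 2 1 0]
  -> pairs=5 depth=2 groups=1 -> no
String 4 '(((()))()())()': depth seq [1 2 3 4 3 2 1 2 1 2 1 0 1 0]
  -> pairs=7 depth=4 groups=2 -> yes
String 5 '(())(())()': depth seq [1 2 1 0 1 2 1 0 1 0]
  -> pairs=5 depth=2 groups=3 -> no
String 6 '()(()()()())()': depth seq [1 0 1 2 1 2 1 2 1 2 1 0 1 0]
  -> pairs=7 depth=2 groups=3 -> no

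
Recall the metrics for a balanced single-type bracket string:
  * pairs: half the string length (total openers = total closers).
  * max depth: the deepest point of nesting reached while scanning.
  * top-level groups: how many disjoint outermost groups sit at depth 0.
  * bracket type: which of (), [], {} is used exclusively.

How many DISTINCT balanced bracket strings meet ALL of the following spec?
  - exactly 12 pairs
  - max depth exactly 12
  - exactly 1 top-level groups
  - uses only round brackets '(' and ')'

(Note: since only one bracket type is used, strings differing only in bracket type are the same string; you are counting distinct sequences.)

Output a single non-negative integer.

Spec: pairs=12 depth=12 groups=1
Count(depth <= 12) = 58786
Count(depth <= 11) = 58785
Count(depth == 12) = 58786 - 58785 = 1

Answer: 1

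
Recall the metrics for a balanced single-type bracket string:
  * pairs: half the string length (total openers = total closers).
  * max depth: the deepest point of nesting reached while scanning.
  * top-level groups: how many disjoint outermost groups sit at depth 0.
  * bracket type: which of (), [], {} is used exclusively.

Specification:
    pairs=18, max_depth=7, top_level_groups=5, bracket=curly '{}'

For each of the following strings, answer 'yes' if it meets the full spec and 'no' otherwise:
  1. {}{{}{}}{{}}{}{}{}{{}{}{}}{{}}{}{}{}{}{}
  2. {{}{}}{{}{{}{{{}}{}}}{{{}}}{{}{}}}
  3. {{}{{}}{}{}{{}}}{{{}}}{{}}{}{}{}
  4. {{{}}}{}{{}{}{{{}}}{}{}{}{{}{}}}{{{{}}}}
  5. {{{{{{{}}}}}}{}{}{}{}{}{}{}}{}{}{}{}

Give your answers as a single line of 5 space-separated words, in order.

Answer: no no no no yes

Derivation:
String 1 '{}{{}{}}{{}}{}{}{}{{}{}{}}{{}}{}{}{}{}{}': depth seq [1 0 1 2 1 2 1 0 1 2 1 0 1 0 1 0 1 0 1 2 1 2 1 2 1 0 1 2 1 0 1 0 1 0 1 0 1 0 1 0]
  -> pairs=20 depth=2 groups=13 -> no
String 2 '{{}{}}{{}{{}{{{}}{}}}{{{}}}{{}{}}}': depth seq [1 2 1 2 1 0 1 2 1 2 3 2 3 4 5 4 3 4 3 2 1 2 3 4 3 2 1 2 3 2 3 2 1 0]
  -> pairs=17 depth=5 groups=2 -> no
String 3 '{{}{{}}{}{}{{}}}{{{}}}{{}}{}{}{}': depth seq [1 2 1 2 3 2 1 2 1 2 1 2 3 2 1 0 1 2 3 2 1 0 1 2 1 0 1 0 1 0 1 0]
  -> pairs=16 depth=3 groups=6 -> no
String 4 '{{{}}}{}{{}{}{{{}}}{}{}{}{{}{}}}{{{{}}}}': depth seq [1 2 3 2 1 0 1 0 1 2 1 2 1 2 3 4 3 2 1 2 1 2 1 2 1 2 3 2 3 2 1 0 1 2 3 4 3 2 1 0]
  -> pairs=20 depth=4 groups=4 -> no
String 5 '{{{{{{{}}}}}}{}{}{}{}{}{}{}}{}{}{}{}': depth seq [1 2 3 4 5 6 7 6 5 4 3 2 1 2 1 2 1 2 1 2 1 2 1 2 1 2 1 0 1 0 1 0 1 0 1 0]
  -> pairs=18 depth=7 groups=5 -> yes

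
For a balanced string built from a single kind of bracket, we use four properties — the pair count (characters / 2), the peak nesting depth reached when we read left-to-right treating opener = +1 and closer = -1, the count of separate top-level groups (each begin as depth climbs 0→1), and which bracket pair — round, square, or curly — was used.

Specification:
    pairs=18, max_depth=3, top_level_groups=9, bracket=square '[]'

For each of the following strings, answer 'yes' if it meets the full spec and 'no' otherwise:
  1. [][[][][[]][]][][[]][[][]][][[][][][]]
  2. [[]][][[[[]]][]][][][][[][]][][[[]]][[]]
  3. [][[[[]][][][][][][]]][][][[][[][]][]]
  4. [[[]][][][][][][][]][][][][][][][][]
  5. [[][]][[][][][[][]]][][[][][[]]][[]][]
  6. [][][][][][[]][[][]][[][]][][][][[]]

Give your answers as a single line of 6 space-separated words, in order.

String 1 '[][[][][[]][]][][[]][[][]][][[][][][]]': depth seq [1 0 1 2 1 2 1 2 3 2 1 2 1 0 1 0 1 2 1 0 1 2 1 2 1 0 1 0 1 2 1 2 1 2 1 2 1 0]
  -> pairs=19 depth=3 groups=7 -> no
String 2 '[[]][][[[[]]][]][][][][[][]][][[[]]][[]]': depth seq [1 2 1 0 1 0 1 2 3 4 3 2 1 2 1 0 1 0 1 0 1 0 1 2 1 2 1 0 1 0 1 2 3 2 1 0 1 2 1 0]
  -> pairs=20 depth=4 groups=10 -> no
String 3 '[][[[[]][][][][][][]]][][][[][[][]][]]': depth seq [1 0 1 2 3 4 3 2 3 2 3 2 3 2 3 2 3 2 3 2 1 0 1 0 1 0 1 2 1 2 3 2 3 2 1 2 1 0]
  -> pairs=19 depth=4 groups=5 -> no
String 4 '[[[]][][][][][][][]][][][][][][][][]': depth seq [1 2 3 2 1 2 1 2 1 2 1 2 1 2 1 2 1 2 1 0 1 0 1 0 1 0 1 0 1 0 1 0 1 0 1 0]
  -> pairs=18 depth=3 groups=9 -> yes
String 5 '[[][]][[][][][[][]]][][[][][[]]][[]][]': depth seq [1 2 1 2 1 0 1 2 1 2 1 2 1 2 3 2 3 2 1 0 1 0 1 2 1 2 1 2 3 2 1 0 1 2 1 0 1 0]
  -> pairs=19 depth=3 groups=6 -> no
String 6 '[][][][][][[]][[][]][[][]][][][][[]]': depth seq [1 0 1 0 1 0 1 0 1 0 1 2 1 0 1 2 1 2 1 0 1 2 1 2 1 0 1 0 1 0 1 0 1 2 1 0]
  -> pairs=18 depth=2 groups=12 -> no

Answer: no no no yes no no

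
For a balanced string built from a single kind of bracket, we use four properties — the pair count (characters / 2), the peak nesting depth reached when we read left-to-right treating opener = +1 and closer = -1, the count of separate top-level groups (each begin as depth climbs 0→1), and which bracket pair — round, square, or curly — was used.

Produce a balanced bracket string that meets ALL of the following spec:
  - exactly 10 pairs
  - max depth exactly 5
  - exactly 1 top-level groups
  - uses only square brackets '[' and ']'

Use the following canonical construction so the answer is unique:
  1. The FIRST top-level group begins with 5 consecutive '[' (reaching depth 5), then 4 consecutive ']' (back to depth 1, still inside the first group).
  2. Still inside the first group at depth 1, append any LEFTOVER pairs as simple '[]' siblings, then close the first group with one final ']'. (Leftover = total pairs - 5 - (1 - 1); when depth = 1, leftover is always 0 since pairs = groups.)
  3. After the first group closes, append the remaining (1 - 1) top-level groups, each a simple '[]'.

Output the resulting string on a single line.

Answer: [[[[[]]]][][][][][]]

Derivation:
Spec: pairs=10 depth=5 groups=1
Leftover pairs = 10 - 5 - (1-1) = 5
First group: deep chain of depth 5 + 5 sibling pairs
Remaining 0 groups: simple '[]' each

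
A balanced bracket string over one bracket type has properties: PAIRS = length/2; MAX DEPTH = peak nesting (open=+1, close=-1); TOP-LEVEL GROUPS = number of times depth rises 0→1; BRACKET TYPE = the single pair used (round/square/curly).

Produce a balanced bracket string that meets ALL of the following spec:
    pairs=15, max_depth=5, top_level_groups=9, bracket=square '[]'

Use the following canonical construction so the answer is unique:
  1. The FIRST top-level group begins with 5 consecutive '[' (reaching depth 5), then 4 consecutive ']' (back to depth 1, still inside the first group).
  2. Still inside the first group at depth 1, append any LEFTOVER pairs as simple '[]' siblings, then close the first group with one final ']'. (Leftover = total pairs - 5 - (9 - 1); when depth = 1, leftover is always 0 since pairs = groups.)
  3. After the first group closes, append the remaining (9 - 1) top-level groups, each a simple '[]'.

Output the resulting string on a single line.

Spec: pairs=15 depth=5 groups=9
Leftover pairs = 15 - 5 - (9-1) = 2
First group: deep chain of depth 5 + 2 sibling pairs
Remaining 8 groups: simple '[]' each

Answer: [[[[[]]]][][]][][][][][][][][]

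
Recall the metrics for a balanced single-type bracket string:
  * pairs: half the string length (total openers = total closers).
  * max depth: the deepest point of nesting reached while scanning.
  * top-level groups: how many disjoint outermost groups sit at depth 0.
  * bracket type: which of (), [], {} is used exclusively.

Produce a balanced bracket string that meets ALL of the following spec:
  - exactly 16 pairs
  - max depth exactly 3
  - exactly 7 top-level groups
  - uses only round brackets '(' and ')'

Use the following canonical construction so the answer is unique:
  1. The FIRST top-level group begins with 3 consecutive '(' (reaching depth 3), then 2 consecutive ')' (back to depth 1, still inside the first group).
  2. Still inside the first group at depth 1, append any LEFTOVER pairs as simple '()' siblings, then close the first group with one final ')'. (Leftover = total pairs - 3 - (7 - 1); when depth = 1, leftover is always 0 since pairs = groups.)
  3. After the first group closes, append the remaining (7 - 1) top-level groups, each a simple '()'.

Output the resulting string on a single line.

Answer: ((())()()()()()()())()()()()()()

Derivation:
Spec: pairs=16 depth=3 groups=7
Leftover pairs = 16 - 3 - (7-1) = 7
First group: deep chain of depth 3 + 7 sibling pairs
Remaining 6 groups: simple '()' each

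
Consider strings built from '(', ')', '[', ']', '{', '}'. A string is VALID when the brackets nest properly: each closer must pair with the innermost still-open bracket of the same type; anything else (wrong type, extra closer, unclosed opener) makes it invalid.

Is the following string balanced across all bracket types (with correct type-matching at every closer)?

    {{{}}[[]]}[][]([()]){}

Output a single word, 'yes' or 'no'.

pos 0: push '{'; stack = {
pos 1: push '{'; stack = {{
pos 2: push '{'; stack = {{{
pos 3: '}' matches '{'; pop; stack = {{
pos 4: '}' matches '{'; pop; stack = {
pos 5: push '['; stack = {[
pos 6: push '['; stack = {[[
pos 7: ']' matches '['; pop; stack = {[
pos 8: ']' matches '['; pop; stack = {
pos 9: '}' matches '{'; pop; stack = (empty)
pos 10: push '['; stack = [
pos 11: ']' matches '['; pop; stack = (empty)
pos 12: push '['; stack = [
pos 13: ']' matches '['; pop; stack = (empty)
pos 14: push '('; stack = (
pos 15: push '['; stack = ([
pos 16: push '('; stack = ([(
pos 17: ')' matches '('; pop; stack = ([
pos 18: ']' matches '['; pop; stack = (
pos 19: ')' matches '('; pop; stack = (empty)
pos 20: push '{'; stack = {
pos 21: '}' matches '{'; pop; stack = (empty)
end: stack empty → VALID
Verdict: properly nested → yes

Answer: yes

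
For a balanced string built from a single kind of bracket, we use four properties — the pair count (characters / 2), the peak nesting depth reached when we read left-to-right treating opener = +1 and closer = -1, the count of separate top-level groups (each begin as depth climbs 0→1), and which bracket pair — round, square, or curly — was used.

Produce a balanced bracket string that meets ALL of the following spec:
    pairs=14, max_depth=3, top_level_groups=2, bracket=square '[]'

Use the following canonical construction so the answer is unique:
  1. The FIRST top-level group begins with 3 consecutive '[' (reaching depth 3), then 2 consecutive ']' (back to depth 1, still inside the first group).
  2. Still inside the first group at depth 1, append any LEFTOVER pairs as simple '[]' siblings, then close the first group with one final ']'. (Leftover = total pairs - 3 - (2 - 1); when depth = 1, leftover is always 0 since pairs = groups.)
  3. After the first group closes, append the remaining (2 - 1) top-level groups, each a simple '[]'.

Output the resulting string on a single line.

Answer: [[[]][][][][][][][][][][]][]

Derivation:
Spec: pairs=14 depth=3 groups=2
Leftover pairs = 14 - 3 - (2-1) = 10
First group: deep chain of depth 3 + 10 sibling pairs
Remaining 1 groups: simple '[]' each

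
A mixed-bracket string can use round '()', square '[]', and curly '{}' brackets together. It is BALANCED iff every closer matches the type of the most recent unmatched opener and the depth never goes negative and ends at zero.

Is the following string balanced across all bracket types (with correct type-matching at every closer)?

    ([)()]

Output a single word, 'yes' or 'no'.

pos 0: push '('; stack = (
pos 1: push '['; stack = ([
pos 2: saw closer ')' but top of stack is '[' (expected ']') → INVALID
Verdict: type mismatch at position 2: ')' closes '[' → no

Answer: no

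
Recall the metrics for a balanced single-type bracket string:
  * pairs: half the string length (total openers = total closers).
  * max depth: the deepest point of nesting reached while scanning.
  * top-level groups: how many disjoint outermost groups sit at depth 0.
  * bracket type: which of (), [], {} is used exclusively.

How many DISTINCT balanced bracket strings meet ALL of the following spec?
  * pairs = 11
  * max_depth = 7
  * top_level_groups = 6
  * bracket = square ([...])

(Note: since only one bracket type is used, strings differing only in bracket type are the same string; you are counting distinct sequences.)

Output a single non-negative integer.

Spec: pairs=11 depth=7 groups=6
Count(depth <= 7) = 1638
Count(depth <= 6) = 1638
Count(depth == 7) = 1638 - 1638 = 0

Answer: 0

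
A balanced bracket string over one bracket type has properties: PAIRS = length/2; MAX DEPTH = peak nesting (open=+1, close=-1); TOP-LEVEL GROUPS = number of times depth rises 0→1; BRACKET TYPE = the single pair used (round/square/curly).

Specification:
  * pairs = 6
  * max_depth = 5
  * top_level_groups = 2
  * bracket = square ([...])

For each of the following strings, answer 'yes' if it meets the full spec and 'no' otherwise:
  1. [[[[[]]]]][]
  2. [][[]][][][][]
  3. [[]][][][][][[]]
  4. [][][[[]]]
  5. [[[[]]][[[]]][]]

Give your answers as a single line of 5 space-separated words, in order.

String 1 '[[[[[]]]]][]': depth seq [1 2 3 4 5 4 3 2 1 0 1 0]
  -> pairs=6 depth=5 groups=2 -> yes
String 2 '[][[]][][][][]': depth seq [1 0 1 2 1 0 1 0 1 0 1 0 1 0]
  -> pairs=7 depth=2 groups=6 -> no
String 3 '[[]][][][][][[]]': depth seq [1 2 1 0 1 0 1 0 1 0 1 0 1 2 1 0]
  -> pairs=8 depth=2 groups=6 -> no
String 4 '[][][[[]]]': depth seq [1 0 1 0 1 2 3 2 1 0]
  -> pairs=5 depth=3 groups=3 -> no
String 5 '[[[[]]][[[]]][]]': depth seq [1 2 3 4 3 2 1 2 3 4 3 2 1 2 1 0]
  -> pairs=8 depth=4 groups=1 -> no

Answer: yes no no no no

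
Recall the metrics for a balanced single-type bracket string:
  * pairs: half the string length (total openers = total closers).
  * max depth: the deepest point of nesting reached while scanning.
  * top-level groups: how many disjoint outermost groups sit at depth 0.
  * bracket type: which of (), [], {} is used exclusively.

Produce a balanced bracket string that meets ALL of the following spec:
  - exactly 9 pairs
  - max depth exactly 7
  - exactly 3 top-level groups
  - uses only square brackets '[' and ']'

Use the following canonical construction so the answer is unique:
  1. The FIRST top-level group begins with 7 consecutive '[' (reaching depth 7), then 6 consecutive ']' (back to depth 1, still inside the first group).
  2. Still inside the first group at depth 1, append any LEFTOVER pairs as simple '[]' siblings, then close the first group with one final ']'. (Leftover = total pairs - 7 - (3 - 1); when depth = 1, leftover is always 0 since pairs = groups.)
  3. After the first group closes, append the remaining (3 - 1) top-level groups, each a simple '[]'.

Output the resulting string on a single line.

Answer: [[[[[[[]]]]]]][][]

Derivation:
Spec: pairs=9 depth=7 groups=3
Leftover pairs = 9 - 7 - (3-1) = 0
First group: deep chain of depth 7 + 0 sibling pairs
Remaining 2 groups: simple '[]' each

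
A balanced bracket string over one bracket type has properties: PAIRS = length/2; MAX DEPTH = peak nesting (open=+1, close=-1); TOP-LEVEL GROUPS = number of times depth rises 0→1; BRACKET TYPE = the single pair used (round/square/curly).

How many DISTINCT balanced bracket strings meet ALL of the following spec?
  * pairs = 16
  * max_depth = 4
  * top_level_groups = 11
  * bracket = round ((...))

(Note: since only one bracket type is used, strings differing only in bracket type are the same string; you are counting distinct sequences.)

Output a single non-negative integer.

Spec: pairs=16 depth=4 groups=11
Count(depth <= 4) = 10461
Count(depth <= 3) = 8998
Count(depth == 4) = 10461 - 8998 = 1463

Answer: 1463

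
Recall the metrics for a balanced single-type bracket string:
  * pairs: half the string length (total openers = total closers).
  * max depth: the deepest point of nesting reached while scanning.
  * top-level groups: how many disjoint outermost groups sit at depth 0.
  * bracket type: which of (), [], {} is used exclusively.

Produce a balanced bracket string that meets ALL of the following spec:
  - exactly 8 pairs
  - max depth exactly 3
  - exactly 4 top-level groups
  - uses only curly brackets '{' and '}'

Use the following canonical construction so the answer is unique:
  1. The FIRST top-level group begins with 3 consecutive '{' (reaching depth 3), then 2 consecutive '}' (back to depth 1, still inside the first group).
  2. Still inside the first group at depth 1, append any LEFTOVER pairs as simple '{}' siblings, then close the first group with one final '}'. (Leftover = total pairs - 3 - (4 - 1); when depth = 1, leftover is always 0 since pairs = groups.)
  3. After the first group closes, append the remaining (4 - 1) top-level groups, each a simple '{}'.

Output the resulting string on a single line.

Spec: pairs=8 depth=3 groups=4
Leftover pairs = 8 - 3 - (4-1) = 2
First group: deep chain of depth 3 + 2 sibling pairs
Remaining 3 groups: simple '{}' each

Answer: {{{}}{}{}}{}{}{}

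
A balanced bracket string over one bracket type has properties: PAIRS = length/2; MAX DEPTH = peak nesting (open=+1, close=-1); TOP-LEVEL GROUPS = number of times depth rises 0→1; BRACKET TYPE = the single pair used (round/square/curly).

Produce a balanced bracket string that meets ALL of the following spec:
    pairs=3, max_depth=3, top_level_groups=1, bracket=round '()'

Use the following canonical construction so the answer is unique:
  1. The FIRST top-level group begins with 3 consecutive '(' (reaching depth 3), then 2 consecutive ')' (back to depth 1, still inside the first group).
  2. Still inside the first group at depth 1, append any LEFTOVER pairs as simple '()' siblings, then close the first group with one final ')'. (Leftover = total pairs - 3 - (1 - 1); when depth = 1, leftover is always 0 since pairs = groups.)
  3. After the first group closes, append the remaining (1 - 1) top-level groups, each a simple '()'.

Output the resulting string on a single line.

Answer: ((()))

Derivation:
Spec: pairs=3 depth=3 groups=1
Leftover pairs = 3 - 3 - (1-1) = 0
First group: deep chain of depth 3 + 0 sibling pairs
Remaining 0 groups: simple '()' each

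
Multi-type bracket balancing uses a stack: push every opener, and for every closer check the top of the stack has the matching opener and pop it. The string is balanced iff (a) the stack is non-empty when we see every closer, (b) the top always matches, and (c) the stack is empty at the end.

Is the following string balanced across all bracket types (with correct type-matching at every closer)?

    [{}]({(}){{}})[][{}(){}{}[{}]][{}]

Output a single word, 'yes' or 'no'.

Answer: no

Derivation:
pos 0: push '['; stack = [
pos 1: push '{'; stack = [{
pos 2: '}' matches '{'; pop; stack = [
pos 3: ']' matches '['; pop; stack = (empty)
pos 4: push '('; stack = (
pos 5: push '{'; stack = ({
pos 6: push '('; stack = ({(
pos 7: saw closer '}' but top of stack is '(' (expected ')') → INVALID
Verdict: type mismatch at position 7: '}' closes '(' → no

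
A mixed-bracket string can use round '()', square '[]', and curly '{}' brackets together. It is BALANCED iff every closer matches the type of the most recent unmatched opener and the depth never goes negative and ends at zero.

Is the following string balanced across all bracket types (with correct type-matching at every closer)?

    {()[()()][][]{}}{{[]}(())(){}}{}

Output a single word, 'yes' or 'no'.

pos 0: push '{'; stack = {
pos 1: push '('; stack = {(
pos 2: ')' matches '('; pop; stack = {
pos 3: push '['; stack = {[
pos 4: push '('; stack = {[(
pos 5: ')' matches '('; pop; stack = {[
pos 6: push '('; stack = {[(
pos 7: ')' matches '('; pop; stack = {[
pos 8: ']' matches '['; pop; stack = {
pos 9: push '['; stack = {[
pos 10: ']' matches '['; pop; stack = {
pos 11: push '['; stack = {[
pos 12: ']' matches '['; pop; stack = {
pos 13: push '{'; stack = {{
pos 14: '}' matches '{'; pop; stack = {
pos 15: '}' matches '{'; pop; stack = (empty)
pos 16: push '{'; stack = {
pos 17: push '{'; stack = {{
pos 18: push '['; stack = {{[
pos 19: ']' matches '['; pop; stack = {{
pos 20: '}' matches '{'; pop; stack = {
pos 21: push '('; stack = {(
pos 22: push '('; stack = {((
pos 23: ')' matches '('; pop; stack = {(
pos 24: ')' matches '('; pop; stack = {
pos 25: push '('; stack = {(
pos 26: ')' matches '('; pop; stack = {
pos 27: push '{'; stack = {{
pos 28: '}' matches '{'; pop; stack = {
pos 29: '}' matches '{'; pop; stack = (empty)
pos 30: push '{'; stack = {
pos 31: '}' matches '{'; pop; stack = (empty)
end: stack empty → VALID
Verdict: properly nested → yes

Answer: yes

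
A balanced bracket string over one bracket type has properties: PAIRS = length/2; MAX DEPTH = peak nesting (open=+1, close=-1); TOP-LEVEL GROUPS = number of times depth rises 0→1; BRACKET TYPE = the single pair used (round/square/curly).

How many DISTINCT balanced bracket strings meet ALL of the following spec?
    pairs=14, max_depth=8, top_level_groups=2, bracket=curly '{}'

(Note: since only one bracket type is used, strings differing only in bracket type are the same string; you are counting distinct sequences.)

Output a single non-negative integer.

Spec: pairs=14 depth=8 groups=2
Count(depth <= 8) = 726200
Count(depth <= 7) = 682640
Count(depth == 8) = 726200 - 682640 = 43560

Answer: 43560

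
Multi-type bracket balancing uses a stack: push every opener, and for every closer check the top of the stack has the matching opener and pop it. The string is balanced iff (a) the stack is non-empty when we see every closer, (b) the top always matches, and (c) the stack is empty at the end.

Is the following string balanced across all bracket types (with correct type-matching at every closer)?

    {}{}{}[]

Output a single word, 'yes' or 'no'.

pos 0: push '{'; stack = {
pos 1: '}' matches '{'; pop; stack = (empty)
pos 2: push '{'; stack = {
pos 3: '}' matches '{'; pop; stack = (empty)
pos 4: push '{'; stack = {
pos 5: '}' matches '{'; pop; stack = (empty)
pos 6: push '['; stack = [
pos 7: ']' matches '['; pop; stack = (empty)
end: stack empty → VALID
Verdict: properly nested → yes

Answer: yes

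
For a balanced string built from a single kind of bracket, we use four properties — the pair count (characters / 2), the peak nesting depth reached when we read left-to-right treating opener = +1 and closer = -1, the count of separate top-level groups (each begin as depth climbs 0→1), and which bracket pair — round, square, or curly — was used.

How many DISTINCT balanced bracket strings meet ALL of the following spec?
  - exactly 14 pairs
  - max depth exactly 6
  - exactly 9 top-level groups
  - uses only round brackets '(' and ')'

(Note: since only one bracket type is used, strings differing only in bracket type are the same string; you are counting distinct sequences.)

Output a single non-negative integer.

Answer: 9

Derivation:
Spec: pairs=14 depth=6 groups=9
Count(depth <= 6) = 5508
Count(depth <= 5) = 5499
Count(depth == 6) = 5508 - 5499 = 9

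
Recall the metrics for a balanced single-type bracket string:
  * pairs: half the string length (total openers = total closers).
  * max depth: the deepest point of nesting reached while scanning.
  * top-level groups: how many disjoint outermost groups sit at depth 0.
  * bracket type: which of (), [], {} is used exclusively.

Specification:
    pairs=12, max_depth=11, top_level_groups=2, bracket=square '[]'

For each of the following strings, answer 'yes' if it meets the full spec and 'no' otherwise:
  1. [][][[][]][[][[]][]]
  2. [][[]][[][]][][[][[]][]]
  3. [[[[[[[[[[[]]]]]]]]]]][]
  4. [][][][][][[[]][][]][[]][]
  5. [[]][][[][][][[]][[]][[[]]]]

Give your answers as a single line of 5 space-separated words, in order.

String 1 '[][][[][]][[][[]][]]': depth seq [1 0 1 0 1 2 1 2 1 0 1 2 1 2 3 2 1 2 1 0]
  -> pairs=10 depth=3 groups=4 -> no
String 2 '[][[]][[][]][][[][[]][]]': depth seq [1 0 1 2 1 0 1 2 1 2 1 0 1 0 1 2 1 2 3 2 1 2 1 0]
  -> pairs=12 depth=3 groups=5 -> no
String 3 '[[[[[[[[[[[]]]]]]]]]]][]': depth seq [1 2 3 4 5 6 7 8 9 10 11 10 9 8 7 6 5 4 3 2 1 0 1 0]
  -> pairs=12 depth=11 groups=2 -> yes
String 4 '[][][][][][[[]][][]][[]][]': depth seq [1 0 1 0 1 0 1 0 1 0 1 2 3 2 1 2 1 2 1 0 1 2 1 0 1 0]
  -> pairs=13 depth=3 groups=8 -> no
String 5 '[[]][][[][][][[]][[]][[[]]]]': depth seq [1 2 1 0 1 0 1 2 1 2 1 2 1 2 3 2 1 2 3 2 1 2 3 4 3 2 1 0]
  -> pairs=14 depth=4 groups=3 -> no

Answer: no no yes no no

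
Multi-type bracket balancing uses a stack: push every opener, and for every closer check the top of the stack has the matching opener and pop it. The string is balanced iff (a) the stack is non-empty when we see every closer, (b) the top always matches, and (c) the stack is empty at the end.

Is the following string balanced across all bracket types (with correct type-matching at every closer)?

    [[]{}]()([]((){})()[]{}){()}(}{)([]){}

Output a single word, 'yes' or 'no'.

Answer: no

Derivation:
pos 0: push '['; stack = [
pos 1: push '['; stack = [[
pos 2: ']' matches '['; pop; stack = [
pos 3: push '{'; stack = [{
pos 4: '}' matches '{'; pop; stack = [
pos 5: ']' matches '['; pop; stack = (empty)
pos 6: push '('; stack = (
pos 7: ')' matches '('; pop; stack = (empty)
pos 8: push '('; stack = (
pos 9: push '['; stack = ([
pos 10: ']' matches '['; pop; stack = (
pos 11: push '('; stack = ((
pos 12: push '('; stack = (((
pos 13: ')' matches '('; pop; stack = ((
pos 14: push '{'; stack = (({
pos 15: '}' matches '{'; pop; stack = ((
pos 16: ')' matches '('; pop; stack = (
pos 17: push '('; stack = ((
pos 18: ')' matches '('; pop; stack = (
pos 19: push '['; stack = ([
pos 20: ']' matches '['; pop; stack = (
pos 21: push '{'; stack = ({
pos 22: '}' matches '{'; pop; stack = (
pos 23: ')' matches '('; pop; stack = (empty)
pos 24: push '{'; stack = {
pos 25: push '('; stack = {(
pos 26: ')' matches '('; pop; stack = {
pos 27: '}' matches '{'; pop; stack = (empty)
pos 28: push '('; stack = (
pos 29: saw closer '}' but top of stack is '(' (expected ')') → INVALID
Verdict: type mismatch at position 29: '}' closes '(' → no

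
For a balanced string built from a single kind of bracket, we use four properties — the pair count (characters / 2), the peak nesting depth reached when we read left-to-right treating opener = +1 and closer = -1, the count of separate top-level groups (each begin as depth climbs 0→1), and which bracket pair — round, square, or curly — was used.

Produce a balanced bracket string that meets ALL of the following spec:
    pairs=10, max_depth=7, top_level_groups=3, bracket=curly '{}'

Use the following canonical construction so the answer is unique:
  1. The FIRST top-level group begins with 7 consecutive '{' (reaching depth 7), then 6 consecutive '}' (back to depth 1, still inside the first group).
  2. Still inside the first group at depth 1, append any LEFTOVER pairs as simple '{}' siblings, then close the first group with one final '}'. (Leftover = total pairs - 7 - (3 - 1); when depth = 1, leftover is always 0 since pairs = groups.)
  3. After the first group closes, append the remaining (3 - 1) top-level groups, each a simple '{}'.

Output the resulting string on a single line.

Answer: {{{{{{{}}}}}}{}}{}{}

Derivation:
Spec: pairs=10 depth=7 groups=3
Leftover pairs = 10 - 7 - (3-1) = 1
First group: deep chain of depth 7 + 1 sibling pairs
Remaining 2 groups: simple '{}' each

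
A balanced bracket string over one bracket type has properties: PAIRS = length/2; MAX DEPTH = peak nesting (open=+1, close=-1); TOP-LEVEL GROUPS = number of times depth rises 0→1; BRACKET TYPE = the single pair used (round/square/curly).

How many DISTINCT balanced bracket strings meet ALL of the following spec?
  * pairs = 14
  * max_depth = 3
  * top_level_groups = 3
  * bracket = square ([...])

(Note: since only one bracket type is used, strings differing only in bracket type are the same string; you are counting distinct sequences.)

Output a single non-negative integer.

Answer: 29874

Derivation:
Spec: pairs=14 depth=3 groups=3
Count(depth <= 3) = 29952
Count(depth <= 2) = 78
Count(depth == 3) = 29952 - 78 = 29874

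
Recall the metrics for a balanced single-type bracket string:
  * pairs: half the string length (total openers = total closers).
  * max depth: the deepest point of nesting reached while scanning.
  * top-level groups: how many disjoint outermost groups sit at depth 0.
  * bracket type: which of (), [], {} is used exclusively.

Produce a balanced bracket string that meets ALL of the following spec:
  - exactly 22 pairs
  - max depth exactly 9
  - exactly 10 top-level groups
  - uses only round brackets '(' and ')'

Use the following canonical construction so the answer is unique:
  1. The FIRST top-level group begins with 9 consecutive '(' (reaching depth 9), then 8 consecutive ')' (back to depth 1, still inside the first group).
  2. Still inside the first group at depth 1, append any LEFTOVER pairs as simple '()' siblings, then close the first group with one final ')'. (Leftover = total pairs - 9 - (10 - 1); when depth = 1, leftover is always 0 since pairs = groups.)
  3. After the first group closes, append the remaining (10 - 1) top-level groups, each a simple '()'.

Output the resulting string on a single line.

Spec: pairs=22 depth=9 groups=10
Leftover pairs = 22 - 9 - (10-1) = 4
First group: deep chain of depth 9 + 4 sibling pairs
Remaining 9 groups: simple '()' each

Answer: ((((((((())))))))()()()())()()()()()()()()()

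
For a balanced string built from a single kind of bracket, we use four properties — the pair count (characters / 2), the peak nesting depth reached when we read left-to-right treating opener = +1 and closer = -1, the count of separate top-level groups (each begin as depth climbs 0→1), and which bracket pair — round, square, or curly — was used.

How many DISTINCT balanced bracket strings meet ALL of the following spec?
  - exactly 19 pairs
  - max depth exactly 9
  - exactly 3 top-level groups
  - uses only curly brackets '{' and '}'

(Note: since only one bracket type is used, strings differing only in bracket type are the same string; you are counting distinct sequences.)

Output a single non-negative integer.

Spec: pairs=19 depth=9 groups=3
Count(depth <= 9) = 339089718
Count(depth <= 8) = 321768285
Count(depth == 9) = 339089718 - 321768285 = 17321433

Answer: 17321433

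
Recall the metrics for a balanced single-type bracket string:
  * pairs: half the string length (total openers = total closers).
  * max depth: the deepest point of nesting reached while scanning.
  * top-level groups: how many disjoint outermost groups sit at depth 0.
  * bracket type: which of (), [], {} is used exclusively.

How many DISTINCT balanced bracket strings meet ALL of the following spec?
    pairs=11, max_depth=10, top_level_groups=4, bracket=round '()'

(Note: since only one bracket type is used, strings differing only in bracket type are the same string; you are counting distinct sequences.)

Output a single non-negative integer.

Spec: pairs=11 depth=10 groups=4
Count(depth <= 10) = 7072
Count(depth <= 9) = 7072
Count(depth == 10) = 7072 - 7072 = 0

Answer: 0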